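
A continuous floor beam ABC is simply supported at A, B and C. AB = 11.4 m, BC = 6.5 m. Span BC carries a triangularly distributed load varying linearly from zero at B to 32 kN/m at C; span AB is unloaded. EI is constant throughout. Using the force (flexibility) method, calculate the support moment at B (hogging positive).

Insert a hinge at B; M_B is the redundant, and each span becomes simply supported.
Discontinuity in slope at B on the released structure — sum the simple-span end rotations:
  span BC: triangular load, peak 32: 7w₀L³/(360EI) = 170.9/EI
  relative rotation θ_0 = (0 + 170.9)/EI = 170.9/EI
A unit hogging moment at B produces rotation L₁/(3EI) + L₂/(3EI) = 5.967/EI.
Slope continuity at B: θ_0 = M_B·5.967/EI, so M_B = 170.9/5.967 = 28.64 kN·m (hogging).

M_B = 28.64 kN·m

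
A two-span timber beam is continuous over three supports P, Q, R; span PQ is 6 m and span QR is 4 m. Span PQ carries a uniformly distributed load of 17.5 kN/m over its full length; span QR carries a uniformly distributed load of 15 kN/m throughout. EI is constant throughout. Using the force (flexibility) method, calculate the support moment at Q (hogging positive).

M_Q = 59.25 kN·m

Take M_Q as the redundant. Released structure: two simple spans PQ and QR with a hinge at Q.
Rotations at Q on the released spans (each span's end-slope, ×1/EI):
  span PQ: UDL 17.5: wL³/(24EI) = 157.5/EI
  span QR: UDL 15: wL³/(24EI) = 40/EI
  relative rotation θ_0 = (157.5 + 40)/EI = 197.5/EI
A unit hogging moment at Q produces rotation L₁/(3EI) + L₂/(3EI) = 3.333/EI.
Compatibility: M_Q·(L₁+L₂)/(3EI) = θ_0, giving M_Q = 59.25 kN·m (hogging).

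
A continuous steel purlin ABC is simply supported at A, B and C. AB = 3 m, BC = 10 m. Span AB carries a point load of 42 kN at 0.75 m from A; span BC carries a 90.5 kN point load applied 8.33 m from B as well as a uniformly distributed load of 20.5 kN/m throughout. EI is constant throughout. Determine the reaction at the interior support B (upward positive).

R_B = 239.5 kN

Release continuity at B by inserting a hinge; the redundant is the internal moment M_B. The primary structure is two simply-supported spans AB and BC.
Rotations at B on the released spans (each span's end-slope, ×1/EI):
  span AB: point load 42 at a = 0.75: Pab(L + a)/(6LEI) = 14.77/EI
  span BC: point load 90.5 at a = 8.33: Pab(L + b)/(6LEI) = 244.9/EI
  span BC: UDL 20.5: wL³/(24EI) = 854.2/EI
  relative rotation θ_0 = (14.77 + 1099)/EI = 1114/EI
A unit hogging moment at B produces rotation L₁/(3EI) + L₂/(3EI) = 4.333/EI.
Slope continuity at B: θ_0 = M_B·4.333/EI, so M_B = 1114/4.333 = 257 kN·m (hogging).
Span AB, ΣM about A with M_B applied at B: R_B^{AB}·3 = 31.5 + 257, so R_B^{AB} = 96.18 kN and R_A = 42 − 96.18 = -54.18 kN.
Span BC, ΣM about C: R_B^{BC}·10 = 1176 + 257, so R_B^{BC} = 143.3 kN and R_C = 295.5 − 143.3 = 152.2 kN.
R_B = 96.18 + 143.3 = 239.5 kN.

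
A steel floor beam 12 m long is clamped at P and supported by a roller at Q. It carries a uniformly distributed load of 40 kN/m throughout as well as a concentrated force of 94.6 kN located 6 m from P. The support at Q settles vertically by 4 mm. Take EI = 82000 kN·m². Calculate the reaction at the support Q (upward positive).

R_Q = 209 kN

Choose R_Q as the redundant. The primary structure is the cantilever fixed at P.
Downward deflection at the released point Q due to the loads:
  UDL 40: wL⁴/(8EI) = 103680/EI
  point load 94.6 at a = 6: Pa²(3L − a)/(6EI) = 17028/EI
  δ_0 = 120708/EI
Flexibility coefficient — unit upward force at Q: δ_{QQ} = L³/(3EI) = 576/EI.
With EI = 82000 kN·m²: δ_0 = 1.472 m and δ_{QQ} = 0.007024 m/kN.
Compatibility — the beam at Q must follow the support down by 0.004 m: δ_0 − R_Q·δ_{QQ} = 0.004, so R_Q = (1.472 − 0.004)/0.007024 = 209 kN.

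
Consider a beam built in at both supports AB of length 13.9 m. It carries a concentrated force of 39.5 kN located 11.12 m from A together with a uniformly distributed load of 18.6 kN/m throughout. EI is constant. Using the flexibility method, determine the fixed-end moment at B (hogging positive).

Release both end moments; the primary structure is a simply-supported span AB with redundants M_A and M_B.
End rotations of the released simple span under the applied load (×1/EI):
  at A: point load 39.5 at a = 11.12: Pab(L + b)/(6LEI) = 244.2/EI
  at B: point load 39.5 at a = 11.12: Pab(L + a)/(6LEI) = 366.3/EI
  at A: UDL 18.6: wL³/(24EI) = 2081/EI
  at B: UDL 18.6: wL³/(24EI) = 2081/EI
  θ_A0 = 2326/EI,  θ_B0 = 2448/EI
Flexibility coefficients: a unit moment at one end gives L/(3EI) there and L/(6EI) at the far end, so f₁₁ = f₂₂ = 4.633/EI and f₁₂ = f₂₁ = 2.317/EI.
Compatibility — zero rotation at each built-in end:
  4.633 M_A + 2.317 M_B = 2326
  2.317 M_A + 4.633 M_B = 2448
Solving the pair gives M_A = 317 kN·m and M_B = 369.8 kN·m (hogging).

M_B = 369.8 kN·m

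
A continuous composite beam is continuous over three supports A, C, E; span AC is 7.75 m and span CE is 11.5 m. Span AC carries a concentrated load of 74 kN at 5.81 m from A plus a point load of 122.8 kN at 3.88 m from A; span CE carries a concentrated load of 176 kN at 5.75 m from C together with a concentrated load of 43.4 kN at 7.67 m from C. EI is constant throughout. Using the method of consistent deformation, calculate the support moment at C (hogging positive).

M_C = 380.6 kN·m

Insert a hinge at C; M_C is the redundant, and each span becomes simply supported.
Discontinuity in slope at C on the released structure — sum the simple-span end rotations:
  span AC: point load 74 at a = 5.81: Pab(L + a)/(6LEI) = 243.2/EI
  span AC: point load 122.8 at a = 3.88: Pab(L + a)/(6LEI) = 461.2/EI
  span CE: point load 176 at a = 5.75: Pab(L + b)/(6LEI) = 1455/EI
  span CE: point load 43.4 at a = 7.67: Pab(L + b)/(6LEI) = 283.3/EI
  relative rotation θ_0 = (704.4 + 1738)/EI = 2442/EI
A unit hogging moment at C produces rotation L₁/(3EI) + L₂/(3EI) = 6.417/EI.
Slope continuity at C: θ_0 = M_C·6.417/EI, so M_C = 2442/6.417 = 380.6 kN·m (hogging).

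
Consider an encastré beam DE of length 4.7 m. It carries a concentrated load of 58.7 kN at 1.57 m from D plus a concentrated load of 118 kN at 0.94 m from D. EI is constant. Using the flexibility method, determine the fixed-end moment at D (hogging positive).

Release both end moments; the primary structure is a simply-supported span DE with redundants M_D and M_E.
End rotations of the released simple span under the applied load (×1/EI):
  at D: point load 58.7 at a = 1.57: Pab(L + b)/(6LEI) = 80.09/EI
  at E: point load 58.7 at a = 1.57: Pab(L + a)/(6LEI) = 64.14/EI
  at D: point load 118 at a = 0.94: Pab(L + b)/(6LEI) = 125.1/EI
  at E: point load 118 at a = 0.94: Pab(L + a)/(6LEI) = 83.41/EI
  θ_D0 = 205.2/EI,  θ_E0 = 147.5/EI
Flexibility coefficients: a unit moment at one end gives L/(3EI) there and L/(6EI) at the far end, so f₁₁ = f₂₂ = 1.567/EI and f₁₂ = f₂₁ = 0.7833/EI.
Compatibility — zero rotation at each built-in end:
  1.567 M_D + 0.7833 M_E = 205.2
  0.7833 M_D + 1.567 M_E = 147.5
Solving the pair gives M_D = 111.9 kN·m and M_E = 38.25 kN·m (hogging).

M_D = 111.9 kN·m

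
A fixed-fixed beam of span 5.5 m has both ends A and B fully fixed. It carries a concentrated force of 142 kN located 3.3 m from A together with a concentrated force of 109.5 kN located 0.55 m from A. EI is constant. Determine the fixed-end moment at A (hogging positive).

M_A = 123.8 kN·m

Take the two fixed-end moments M_A, M_B as redundants; the released structure is the simple span AB.
Simple-span end rotations at A and B under the given loads:
  at A: point load 142 at a = 3.3: Pab(L + b)/(6LEI) = 240.5/EI
  at B: point load 142 at a = 3.3: Pab(L + a)/(6LEI) = 274.9/EI
  at A: point load 109.5 at a = 0.55: Pab(L + b)/(6LEI) = 94.4/EI
  at B: point load 109.5 at a = 0.55: Pab(L + a)/(6LEI) = 54.65/EI
  θ_A0 = 335/EI,  θ_B0 = 329.6/EI
Flexibility coefficients: a unit moment at one end gives L/(3EI) there and L/(6EI) at the far end, so f₁₁ = f₂₂ = 1.833/EI and f₁₂ = f₂₁ = 0.9167/EI.
Compatibility — zero rotation at each built-in end:
  1.833 M_A + 0.9167 M_B = 335
  0.9167 M_A + 1.833 M_B = 329.6
Solving the pair gives M_A = 123.8 kN·m and M_B = 117.9 kN·m (hogging).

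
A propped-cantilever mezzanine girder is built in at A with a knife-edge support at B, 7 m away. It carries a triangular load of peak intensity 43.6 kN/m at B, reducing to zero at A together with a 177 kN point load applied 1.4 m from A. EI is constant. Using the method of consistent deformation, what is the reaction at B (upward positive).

Remove the prop at B; the released (primary) structure is a cantilever built in at A.
Downward deflection at the released point B due to the loads:
  triangular load, peak 43.6 at the free end: 11w₀L⁴/(120EI) = 9596/EI
  point load 177 at a = 1.4: Pa²(3L − a)/(6EI) = 1133/EI
  δ_0 = 10729/EI
Tip deflection under a unit load at B: L³/(3EI) = 114.3/EI.
Compatibility at B: δ_0 − R_B·δ_{BB} = 0, so R_B = 10729/114.3 = 93.84 kN.

R_B = 93.84 kN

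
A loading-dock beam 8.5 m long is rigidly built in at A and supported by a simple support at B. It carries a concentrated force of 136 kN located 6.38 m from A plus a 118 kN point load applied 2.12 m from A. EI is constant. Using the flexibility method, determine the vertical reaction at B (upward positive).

R_B = 96.27 kN

Remove the prop at B; the released (primary) structure is a cantilever built in at A.
Primary-structure tip deflection at B by superposition:
  point load 136 at a = 6.38: Pa²(3L − a)/(6EI) = 17641/EI
  point load 118 at a = 2.12: Pa²(3L − a)/(6EI) = 2067/EI
  δ_0 = 19707/EI
Tip deflection under a unit load at B: L³/(3EI) = 204.7/EI.
Compatibility at B: δ_0 − R_B·δ_{BB} = 0, so R_B = 19707/204.7 = 96.27 kN.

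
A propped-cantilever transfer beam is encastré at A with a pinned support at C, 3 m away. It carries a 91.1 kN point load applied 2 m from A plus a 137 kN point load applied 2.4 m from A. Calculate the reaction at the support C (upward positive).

Remove the prop at C; the released (primary) structure is a cantilever built in at A.
Downward deflection at the released point C due to the loads:
  point load 91.1 at a = 2: Pa²(3L − a)/(6EI) = 425.1/EI
  point load 137 at a = 2.4: Pa²(3L − a)/(6EI) = 868/EI
  δ_0 = 1293/EI
Flexibility coefficient — unit upward force at C: δ_{CC} = L³/(3EI) = 9/EI.
The prop prevents deflection at C: R_C = δ_0/δ_{CC} = 1293/9 = 143.7 kN.

R_C = 143.7 kN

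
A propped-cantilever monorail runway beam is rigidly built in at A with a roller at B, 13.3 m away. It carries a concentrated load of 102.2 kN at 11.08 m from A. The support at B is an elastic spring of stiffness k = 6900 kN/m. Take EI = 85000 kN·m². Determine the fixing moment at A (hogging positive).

Take the reaction at B as the redundant and release it; the primary structure is a cantilever fixed at A.
Deflection at B on the released cantilever, summing each load's contribution:
  point load 102.2 at a = 11.08: Pa²(3L − a)/(6EI) = 60266/EI
Flexibility coefficient — unit upward force at B: δ_{BB} = L³/(3EI) = 784.2/EI.
With EI = 85000 kN·m²: δ_0 = 0.70901 m and δ_{BB} = 0.009226 m/kN.
Compatibility — the spring shortens by R_B/k under the reaction it provides: δ_0 − R_B·δ_{BB} = R_B/k. With 1/k = 0.000145 m/kN, R_B = δ_0 / (δ_{BB} + 1/k) = 0.70901 / (0.009226 + 0.000145) = 75.66 kN.
Moment equilibrium about A: M_A = Σ(load moments about A) − R_B·L = 1132 − 75.66×13.3 = 126.1 kN·m.

M_A = 126.1 kN·m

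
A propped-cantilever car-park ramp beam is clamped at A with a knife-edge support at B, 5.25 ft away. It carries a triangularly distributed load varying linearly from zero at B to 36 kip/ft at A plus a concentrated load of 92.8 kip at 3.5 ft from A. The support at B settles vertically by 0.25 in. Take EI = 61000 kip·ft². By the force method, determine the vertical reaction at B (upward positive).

Release the roller at B. Primary structure: cantilever fixed at A.
Free-end deflection of the primary structure under the applied loading (downward +):
  triangular load, peak 36 at the fixed end: w₀L⁴/(30EI) = 911.6/EI
  point load 92.8 at a = 3.5: Pa²(3L − a)/(6EI) = 2321/EI
  δ_0 = 3233/EI
Tip deflection under a unit load at B: L³/(3EI) = 48.23/EI.
With EI = 61000 kip·ft²: δ_0 = 0.052993 ft and δ_{BB} = 0.000791 ft/kip.
Compatibility — the beam at B must follow the support down by 0.02083 ft: δ_0 − R_B·δ_{BB} = 0.02083, so R_B = (0.052993 − 0.02083)/0.000791 = 40.67 kip.

R_B = 40.67 kip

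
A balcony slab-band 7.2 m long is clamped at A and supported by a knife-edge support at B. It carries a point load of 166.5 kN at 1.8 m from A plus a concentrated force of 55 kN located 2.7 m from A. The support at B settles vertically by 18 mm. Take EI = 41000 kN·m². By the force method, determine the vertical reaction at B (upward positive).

R_B = 18.53 kN

Take the reaction at B as the redundant and release it; the primary structure is a cantilever fixed at A.
Free-end deflection of the primary structure under the applied loading (downward +):
  point load 166.5 at a = 1.8: Pa²(3L − a)/(6EI) = 1780/EI
  point load 55 at a = 2.7: Pa²(3L − a)/(6EI) = 1263/EI
  δ_0 = 3043/EI
Flexibility coefficient — unit upward force at B: δ_{BB} = L³/(3EI) = 124.4/EI.
With EI = 41000 kN·m²: δ_0 = 0.074225 m and δ_{BB} = 0.003035 m/kN.
Compatibility — the beam at B must follow the support down by 0.018 m: δ_0 − R_B·δ_{BB} = 0.018, so R_B = (0.074225 − 0.018)/0.003035 = 18.53 kN.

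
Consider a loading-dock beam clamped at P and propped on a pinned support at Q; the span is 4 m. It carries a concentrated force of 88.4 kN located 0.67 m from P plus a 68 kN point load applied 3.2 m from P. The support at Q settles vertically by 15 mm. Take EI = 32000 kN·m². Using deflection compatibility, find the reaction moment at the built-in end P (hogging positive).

M_P = 161.3 kN·m

Take the reaction at Q as the redundant and release it; the primary structure is a cantilever fixed at P.
Downward deflection at the released point Q due to the loads:
  point load 88.4 at a = 0.67: Pa²(3L − a)/(6EI) = 74.93/EI
  point load 68 at a = 3.2: Pa²(3L − a)/(6EI) = 1021/EI
  δ_0 = 1096/EI
Tip deflection under a unit load at Q: L³/(3EI) = 21.33/EI.
With EI = 32000 kN·m²: δ_0 = 0.034256 m and δ_{QQ} = 0.000667 m/kN.
Compatibility — the beam at Q must follow the support down by 0.015 m: δ_0 − R_Q·δ_{QQ} = 0.015, so R_Q = (0.034256 − 0.015)/0.000667 = 28.88 kN.
Moment equilibrium about P: M_P = Σ(load moments about P) − R_Q·L = 276.8 − 28.88×4 = 161.3 kN·m.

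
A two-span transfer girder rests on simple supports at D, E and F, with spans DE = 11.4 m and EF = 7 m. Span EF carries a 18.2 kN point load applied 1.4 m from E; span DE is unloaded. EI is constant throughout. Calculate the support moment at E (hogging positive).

M_E = 6.979 kN·m

Release continuity at E by inserting a hinge; the redundant is the internal moment M_E. The primary structure is two simply-supported spans DE and EF.
End slopes at the hinge E, treating each span as simply supported:
  span EF: point load 18.2 at a = 1.4: Pab(L + b)/(6LEI) = 42.81/EI
  relative rotation θ_0 = (0 + 42.81)/EI = 42.81/EI
A unit hogging moment at E produces rotation L₁/(3EI) + L₂/(3EI) = 6.133/EI.
Slope continuity at E: θ_0 = M_E·6.133/EI, so M_E = 42.81/6.133 = 6.979 kN·m (hogging).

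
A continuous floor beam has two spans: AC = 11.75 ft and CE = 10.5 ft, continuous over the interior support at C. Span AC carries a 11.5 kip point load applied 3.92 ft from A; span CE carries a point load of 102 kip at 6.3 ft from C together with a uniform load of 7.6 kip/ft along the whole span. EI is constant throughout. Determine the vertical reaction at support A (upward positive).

R_A = -4.67 kip

Release continuity at C by inserting a hinge; the redundant is the internal moment M_C. The primary structure is two simply-supported spans AC and CE.
Rotations at C on the released spans (each span's end-slope, ×1/EI):
  span AC: point load 11.5 at a = 3.92: Pab(L + a)/(6LEI) = 78.46/EI
  span CE: point load 102 at a = 6.3: Pab(L + b)/(6LEI) = 629.7/EI
  span CE: UDL 7.6: wL³/(24EI) = 366.6/EI
  relative rotation θ_0 = (78.46 + 996.3)/EI = 1075/EI
A unit hogging moment at C produces rotation L₁/(3EI) + L₂/(3EI) = 7.417/EI.
Compatibility: M_C·(L₁+L₂)/(3EI) = θ_0, giving M_C = 144.9 kip·ft (hogging).
Span AC, ΣM about A with M_C applied at C: R_C^{AC}·11.75 = 45.08 + 144.9, so R_C^{AC} = 16.17 kip and R_A = 11.5 − 16.17 = -4.67 kip.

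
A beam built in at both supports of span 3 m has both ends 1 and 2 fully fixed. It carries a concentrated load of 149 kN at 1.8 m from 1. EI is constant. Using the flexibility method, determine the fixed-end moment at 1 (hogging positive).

Release both end moments; the primary structure is a simply-supported span 12 with redundants M_1 and M_2.
Simple-span end rotations at 1 and 2 under the given loads:
  at 1: point load 149 at a = 1.8: Pab(L + b)/(6LEI) = 75.1/EI
  at 2: point load 149 at a = 1.8: Pab(L + a)/(6LEI) = 85.82/EI
  θ_10 = 75.1/EI,  θ_20 = 85.82/EI
Flexibility coefficients: a unit moment at one end gives L/(3EI) there and L/(6EI) at the far end, so f₁₁ = f₂₂ = 1/EI and f₁₂ = f₂₁ = 0.5/EI.
Compatibility — zero rotation at each built-in end:
  1 M_1 + 0.5 M_2 = 75.1
  0.5 M_1 + 1 M_2 = 85.82
Solving the pair gives M_1 = 42.91 kN·m and M_2 = 64.37 kN·m (hogging).

M_1 = 42.91 kN·m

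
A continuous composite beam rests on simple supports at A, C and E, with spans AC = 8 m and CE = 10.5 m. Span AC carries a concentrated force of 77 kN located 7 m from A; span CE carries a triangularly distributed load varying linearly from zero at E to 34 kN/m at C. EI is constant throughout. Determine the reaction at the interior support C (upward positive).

Insert a hinge at C; M_C is the redundant, and each span becomes simply supported.
Discontinuity in slope at C on the released structure — sum the simple-span end rotations:
  span AC: point load 77 at a = 7: Pab(L + a)/(6LEI) = 168.4/EI
  span CE: triangular load, peak 34: w₀L³/(45EI) = 874.6/EI
  relative rotation θ_0 = (168.4 + 874.6)/EI = 1043/EI
A unit hogging moment at C produces rotation L₁/(3EI) + L₂/(3EI) = 6.167/EI.
Compatibility: M_C·(L₁+L₂)/(3EI) = θ_0, giving M_C = 169.1 kN·m (hogging).
Span AC, ΣM about A with M_C applied at C: R_C^{AC}·8 = 539 + 169.1, so R_C^{AC} = 88.52 kN and R_A = 77 − 88.52 = -11.52 kN.
Span CE, ΣM about E: R_C^{CE}·10.5 = 1250 + 169.1, so R_C^{CE} = 135.1 kN and R_E = 178.5 − 135.1 = 43.39 kN.
R_C = 88.52 + 135.1 = 223.6 kN.

R_C = 223.6 kN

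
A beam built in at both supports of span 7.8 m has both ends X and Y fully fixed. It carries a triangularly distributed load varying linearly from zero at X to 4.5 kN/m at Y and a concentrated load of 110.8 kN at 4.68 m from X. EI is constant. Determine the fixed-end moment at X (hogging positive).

M_X = 92.09 kN·m

Release both end moments; the primary structure is a simply-supported span XY with redundants M_X and M_Y.
End rotations of the released simple span under the applied load (×1/EI):
  at X: triangular load, peak 4.5: 7w₀L³/(360EI) = 41.52/EI
  at Y: triangular load, peak 4.5: w₀L³/(45EI) = 47.46/EI
  at X: point load 110.8 at a = 4.68: Pab(L + b)/(6LEI) = 377.5/EI
  at Y: point load 110.8 at a = 4.68: Pab(L + a)/(6LEI) = 431.4/EI
  θ_X0 = 419/EI,  θ_Y0 = 478.9/EI
Flexibility coefficients: a unit moment at one end gives L/(3EI) there and L/(6EI) at the far end, so f₁₁ = f₂₂ = 2.6/EI and f₁₂ = f₂₁ = 1.3/EI.
Compatibility — zero rotation at each built-in end:
  2.6 M_X + 1.3 M_Y = 419
  1.3 M_X + 2.6 M_Y = 478.9
Solving the pair gives M_X = 92.09 kN·m and M_Y = 138.1 kN·m (hogging).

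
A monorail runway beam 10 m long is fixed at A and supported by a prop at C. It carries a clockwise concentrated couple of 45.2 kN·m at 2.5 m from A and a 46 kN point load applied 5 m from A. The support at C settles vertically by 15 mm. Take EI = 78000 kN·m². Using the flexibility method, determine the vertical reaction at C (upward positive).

Remove the prop at C; the released (primary) structure is a cantilever built in at A.
Primary-structure tip deflection at C by superposition:
  clockwise couple 45.2 at a = 2.5: M₀a(2L − a)/(2EI) = 988.8/EI
  point load 46 at a = 5: Pa²(3L − a)/(6EI) = 4792/EI
  δ_0 = 5780/EI
Tip deflection under a unit load at C: L³/(3EI) = 333.3/EI.
With EI = 78000 kN·m²: δ_0 = 0.074108 m and δ_{CC} = 0.004274 m/kN.
Compatibility — the beam at C must follow the support down by 0.015 m: δ_0 − R_C·δ_{CC} = 0.015, so R_C = (0.074108 − 0.015)/0.004274 = 13.83 kN.

R_C = 13.83 kN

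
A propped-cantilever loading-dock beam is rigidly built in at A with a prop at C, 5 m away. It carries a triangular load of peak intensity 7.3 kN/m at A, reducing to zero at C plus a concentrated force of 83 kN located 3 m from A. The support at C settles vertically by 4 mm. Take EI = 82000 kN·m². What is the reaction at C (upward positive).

Remove the prop at C; the released (primary) structure is a cantilever built in at A.
Deflection at C on the released cantilever, summing each load's contribution:
  triangular load, peak 7.3 at the fixed end: w₀L⁴/(30EI) = 152.1/EI
  point load 83 at a = 3: Pa²(3L − a)/(6EI) = 1494/EI
  δ_0 = 1646/EI
Flexibility coefficient — unit upward force at C: δ_{CC} = L³/(3EI) = 41.67/EI.
With EI = 82000 kN·m²: δ_0 = 0.020074 m and δ_{CC} = 0.000508 m/kN.
Compatibility — the beam at C must follow the support down by 0.004 m: δ_0 − R_C·δ_{CC} = 0.004, so R_C = (0.020074 − 0.004)/0.000508 = 31.63 kN.

R_C = 31.63 kN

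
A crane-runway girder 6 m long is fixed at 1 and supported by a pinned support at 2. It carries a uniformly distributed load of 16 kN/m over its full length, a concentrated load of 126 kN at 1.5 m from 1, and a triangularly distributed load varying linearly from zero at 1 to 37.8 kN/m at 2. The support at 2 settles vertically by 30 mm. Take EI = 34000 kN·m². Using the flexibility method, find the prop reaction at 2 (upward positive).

R_2 = 95.03 kN

Choose R_2 as the redundant. The primary structure is the cantilever fixed at 1.
Primary-structure tip deflection at 2 by superposition:
  UDL 16: wL⁴/(8EI) = 2592/EI
  point load 126 at a = 1.5: Pa²(3L − a)/(6EI) = 779.6/EI
  triangular load, peak 37.8 at the free end: 11w₀L⁴/(120EI) = 4491/EI
  δ_0 = 7862/EI
Tip deflection under a unit load at 2: L³/(3EI) = 72/EI.
With EI = 34000 kN·m²: δ_0 = 0.23124 m and δ_{22} = 0.002118 m/kN.
Compatibility — the beam at 2 must follow the support down by 0.03 m: δ_0 − R_2·δ_{22} = 0.03, so R_2 = (0.23124 − 0.03)/0.002118 = 95.03 kN.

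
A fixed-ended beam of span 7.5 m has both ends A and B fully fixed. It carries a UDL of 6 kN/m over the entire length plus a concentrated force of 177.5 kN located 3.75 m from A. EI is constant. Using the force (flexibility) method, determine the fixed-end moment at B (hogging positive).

M_B = 194.5 kN·m

Release both end moments; the primary structure is a simply-supported span AB with redundants M_A and M_B.
On the primary (simply-supported) span, the end slopes from the loading are:
  at A: UDL 6: wL³/(24EI) = 105.5/EI
  at B: UDL 6: wL³/(24EI) = 105.5/EI
  at A: point load 177.5 at a = 3.75: Pab(L + b)/(6LEI) = 624/EI
  at B: point load 177.5 at a = 3.75: Pab(L + a)/(6LEI) = 624/EI
  θ_A0 = 729.5/EI,  θ_B0 = 729.5/EI
Flexibility coefficients: a unit moment at one end gives L/(3EI) there and L/(6EI) at the far end, so f₁₁ = f₂₂ = 2.5/EI and f₁₂ = f₂₁ = 1.25/EI.
Compatibility — zero rotation at each built-in end:
  2.5 M_A + 1.25 M_B = 729.5
  1.25 M_A + 2.5 M_B = 729.5
Solving the pair gives M_A = 194.5 kN·m and M_B = 194.5 kN·m (hogging).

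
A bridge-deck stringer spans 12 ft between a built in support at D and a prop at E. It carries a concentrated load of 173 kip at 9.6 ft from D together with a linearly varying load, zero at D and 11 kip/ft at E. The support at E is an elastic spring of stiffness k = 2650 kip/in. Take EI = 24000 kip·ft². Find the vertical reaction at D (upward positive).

R_D = 81.11 kip

Take the reaction at E as the redundant and release it; the primary structure is a cantilever fixed at D.
Primary-structure tip deflection at E by superposition:
  point load 173 at a = 9.6: Pa²(3L − a)/(6EI) = 70152/EI
  triangular load, peak 11 at the free end: 11w₀L⁴/(120EI) = 20909/EI
  δ_0 = 91061/EI
Flexibility coefficient — unit upward force at E: δ_{EE} = L³/(3EI) = 576/EI.
With EI = 24000 kip·ft²: δ_0 = 3.7942 ft and δ_{EE} = 0.024 ft/kip.
Compatibility — the spring shortens by R_E/k under the reaction it provides: δ_0 − R_E·δ_{EE} = R_E/k. With 1/k = 1/(2650×12) ft/kip = 0.000031 ft/kip, R_E = δ_0 / (δ_{EE} + 1/k) = 3.7942 / (0.024 + 0.000031) = 157.9 kip.
Vertical equilibrium: R_D = ΣP − R_E = 239 − 157.9 = 81.11 kip.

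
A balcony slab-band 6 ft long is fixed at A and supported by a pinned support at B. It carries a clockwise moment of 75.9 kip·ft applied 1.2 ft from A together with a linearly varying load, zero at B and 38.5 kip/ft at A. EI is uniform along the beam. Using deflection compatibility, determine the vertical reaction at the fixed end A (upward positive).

R_A = 85.57 kip

Remove the prop at B; the released (primary) structure is a cantilever built in at A.
Free-end deflection of the primary structure under the applied loading (downward +):
  clockwise couple 75.9 at a = 1.2: M₀a(2L − a)/(2EI) = 491.8/EI
  triangular load, peak 38.5 at the fixed end: w₀L⁴/(30EI) = 1663/EI
  δ_0 = 2155/EI
Tip deflection under a unit load at B: L³/(3EI) = 72/EI.
Compatibility at B: δ_0 − R_B·δ_{BB} = 0, so R_B = 2155/72 = 29.93 kip.
Vertical equilibrium: R_A = ΣP − R_B = 115.5 − 29.93 = 85.57 kip.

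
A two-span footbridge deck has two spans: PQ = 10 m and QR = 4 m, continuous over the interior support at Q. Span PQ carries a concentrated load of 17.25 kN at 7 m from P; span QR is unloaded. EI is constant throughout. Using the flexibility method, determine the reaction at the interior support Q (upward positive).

R_Q = 19.77 kN

Insert a hinge at Q; M_Q is the redundant, and each span becomes simply supported.
Rotations at Q on the released spans (each span's end-slope, ×1/EI):
  span PQ: point load 17.25 at a = 7: Pab(L + a)/(6LEI) = 102.6/EI
  relative rotation θ_0 = (102.6 + 0)/EI = 102.6/EI
A unit hogging moment at Q produces rotation L₁/(3EI) + L₂/(3EI) = 4.667/EI.
Slope continuity at Q: θ_0 = M_Q·4.667/EI, so M_Q = 102.6/4.667 = 21.99 kN·m (hogging).
Span PQ, ΣM about P with M_Q applied at Q: R_Q^{PQ}·10 = 120.8 + 21.99, so R_Q^{PQ} = 14.27 kN and R_P = 17.25 − 14.27 = 2.976 kN.
Span QR, ΣM about R: R_Q^{QR}·4 = 0 + 21.99, so R_Q^{QR} = 5.498 kN and R_R = 0 − 5.498 = -5.498 kN.
R_Q = 14.27 + 5.498 = 19.77 kN.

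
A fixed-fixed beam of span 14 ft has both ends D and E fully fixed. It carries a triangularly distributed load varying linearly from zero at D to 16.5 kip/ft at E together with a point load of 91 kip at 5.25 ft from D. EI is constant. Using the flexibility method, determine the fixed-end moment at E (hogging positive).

M_E = 273.7 kip·ft

Take the two fixed-end moments M_D, M_E as redundants; the released structure is the simple span DE.
Simple-span end rotations at D and E under the given loads:
  at D: triangular load, peak 16.5: 7w₀L³/(360EI) = 880.4/EI
  at E: triangular load, peak 16.5: w₀L³/(45EI) = 1006/EI
  at D: point load 91 at a = 5.25: Pab(L + b)/(6LEI) = 1132/EI
  at E: point load 91 at a = 5.25: Pab(L + a)/(6LEI) = 958/EI
  θ_D0 = 2013/EI,  θ_E0 = 1964/EI
Flexibility coefficients: a unit moment at one end gives L/(3EI) there and L/(6EI) at the far end, so f₁₁ = f₂₂ = 4.667/EI and f₁₂ = f₂₁ = 2.333/EI.
Compatibility — zero rotation at each built-in end:
  4.667 M_D + 2.333 M_E = 2013
  2.333 M_D + 4.667 M_E = 1964
Solving the pair gives M_D = 294.4 kip·ft and M_E = 273.7 kip·ft (hogging).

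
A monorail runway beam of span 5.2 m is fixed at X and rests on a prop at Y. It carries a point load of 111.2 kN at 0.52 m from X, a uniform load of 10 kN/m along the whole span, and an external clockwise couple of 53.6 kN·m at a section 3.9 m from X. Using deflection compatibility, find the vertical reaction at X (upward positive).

R_X = 127.6 kN

Remove the prop at Y; the released (primary) structure is a cantilever built in at X.
Deflection at Y on the released cantilever, summing each load's contribution:
  point load 111.2 at a = 0.52: Pa²(3L − a)/(6EI) = 75.57/EI
  UDL 10: wL⁴/(8EI) = 914/EI
  clockwise couple 53.6 at a = 3.9: M₀a(2L − a)/(2EI) = 679.4/EI
  δ_0 = 1669/EI
Tip deflection under a unit load at Y: L³/(3EI) = 46.87/EI.
The prop prevents deflection at Y: R_Y = δ_0/δ_{YY} = 1669/46.87 = 35.61 kN.
Vertical equilibrium: R_X = ΣP − R_Y = 163.2 − 35.61 = 127.6 kN.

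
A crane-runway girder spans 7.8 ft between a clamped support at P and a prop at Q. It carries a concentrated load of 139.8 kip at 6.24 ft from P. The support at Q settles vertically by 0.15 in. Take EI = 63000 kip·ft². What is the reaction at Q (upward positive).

Remove the prop at Q; the released (primary) structure is a cantilever built in at P.
Deflection at Q on the released cantilever, summing each load's contribution:
  point load 139.8 at a = 6.24: Pa²(3L − a)/(6EI) = 15568/EI
Tip deflection under a unit load at Q: L³/(3EI) = 158.2/EI.
With EI = 63000 kip·ft²: δ_0 = 0.24712 ft and δ_{QQ} = 0.002511 ft/kip.
Compatibility — the beam at Q must follow the support down by 0.0125 ft: δ_0 − R_Q·δ_{QQ} = 0.0125, so R_Q = (0.24712 − 0.0125)/0.002511 = 93.44 kip.

R_Q = 93.44 kip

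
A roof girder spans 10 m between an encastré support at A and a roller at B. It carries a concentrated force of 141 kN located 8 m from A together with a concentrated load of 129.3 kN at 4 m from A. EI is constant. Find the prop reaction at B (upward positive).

Choose R_B as the redundant. The primary structure is the cantilever fixed at A.
Free-end deflection of the primary structure under the applied loading (downward +):
  point load 141 at a = 8: Pa²(3L − a)/(6EI) = 33088/EI
  point load 129.3 at a = 4: Pa²(3L − a)/(6EI) = 8965/EI
  δ_0 = 42053/EI
Tip deflection under a unit load at B: L³/(3EI) = 333.3/EI.
The prop prevents deflection at B: R_B = δ_0/δ_{BB} = 42053/333.3 = 126.2 kN.

R_B = 126.2 kN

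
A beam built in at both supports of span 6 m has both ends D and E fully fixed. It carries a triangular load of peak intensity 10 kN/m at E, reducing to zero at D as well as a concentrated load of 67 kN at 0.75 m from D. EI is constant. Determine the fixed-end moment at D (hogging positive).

M_D = 50.47 kN·m

Release both end moments; the primary structure is a simply-supported span DE with redundants M_D and M_E.
On the primary (simply-supported) span, the end slopes from the loading are:
  at D: triangular load, peak 10: 7w₀L³/(360EI) = 42/EI
  at E: triangular load, peak 10: w₀L³/(45EI) = 48/EI
  at D: point load 67 at a = 0.75: Pab(L + b)/(6LEI) = 82.44/EI
  at E: point load 67 at a = 0.75: Pab(L + a)/(6LEI) = 49.46/EI
  θ_D0 = 124.4/EI,  θ_E0 = 97.46/EI
Flexibility coefficients: a unit moment at one end gives L/(3EI) there and L/(6EI) at the far end, so f₁₁ = f₂₂ = 2/EI and f₁₂ = f₂₁ = 1/EI.
Compatibility — zero rotation at each built-in end:
  2 M_D + 1 M_E = 124.4
  1 M_D + 2 M_E = 97.46
Solving the pair gives M_D = 50.47 kN·m and M_E = 23.5 kN·m (hogging).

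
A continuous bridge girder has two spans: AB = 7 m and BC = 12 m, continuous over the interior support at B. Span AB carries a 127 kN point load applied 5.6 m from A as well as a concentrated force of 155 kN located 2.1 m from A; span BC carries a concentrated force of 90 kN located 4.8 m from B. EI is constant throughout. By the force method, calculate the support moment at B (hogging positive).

Release continuity at B by inserting a hinge; the redundant is the internal moment M_B. The primary structure is two simply-supported spans AB and BC.
Discontinuity in slope at B on the released structure — sum the simple-span end rotations:
  span AB: point load 127 at a = 5.6: Pab(L + a)/(6LEI) = 298.7/EI
  span AB: point load 155 at a = 2.1: Pab(L + a)/(6LEI) = 345.6/EI
  span BC: point load 90 at a = 4.8: Pab(L + b)/(6LEI) = 829.4/EI
  relative rotation θ_0 = (644.3 + 829.4)/EI = 1474/EI
A unit hogging moment at B produces rotation L₁/(3EI) + L₂/(3EI) = 6.333/EI.
Slope continuity at B: θ_0 = M_B·6.333/EI, so M_B = 1474/6.333 = 232.7 kN·m (hogging).

M_B = 232.7 kN·m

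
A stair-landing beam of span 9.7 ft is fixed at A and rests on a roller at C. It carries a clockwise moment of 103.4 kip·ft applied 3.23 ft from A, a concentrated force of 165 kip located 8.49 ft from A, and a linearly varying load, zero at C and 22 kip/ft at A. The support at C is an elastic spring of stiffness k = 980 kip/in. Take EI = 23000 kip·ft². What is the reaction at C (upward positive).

R_C = 163.5 kip

Choose R_C as the redundant. The primary structure is the cantilever fixed at A.
Downward deflection at the released point C due to the loads:
  clockwise couple 103.4 at a = 3.23: M₀a(2L − a)/(2EI) = 2700/EI
  point load 165 at a = 8.49: Pa²(3L − a)/(6EI) = 40853/EI
  triangular load, peak 22 at the fixed end: w₀L⁴/(30EI) = 6492/EI
  δ_0 = 50046/EI
Flexibility coefficient — unit upward force at C: δ_{CC} = L³/(3EI) = 304.2/EI.
With EI = 23000 kip·ft²: δ_0 = 2.1759 ft and δ_{CC} = 0.013227 ft/kip.
Compatibility — the spring shortens by R_C/k under the reaction it provides: δ_0 − R_C·δ_{CC} = R_C/k. With 1/k = 1/(980×12) ft/kip = 0.000085 ft/kip, R_C = δ_0 / (δ_{CC} + 1/k) = 2.1759 / (0.013227 + 0.000085) = 163.5 kip.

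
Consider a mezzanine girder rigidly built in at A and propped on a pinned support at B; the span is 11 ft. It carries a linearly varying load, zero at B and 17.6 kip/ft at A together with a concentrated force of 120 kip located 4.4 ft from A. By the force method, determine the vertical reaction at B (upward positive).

R_B = 44.32 kip

Remove the prop at B; the released (primary) structure is a cantilever built in at A.
Primary-structure tip deflection at B by superposition:
  triangular load, peak 17.6 at the fixed end: w₀L⁴/(30EI) = 8589/EI
  point load 120 at a = 4.4: Pa²(3L − a)/(6EI) = 11074/EI
  δ_0 = 19663/EI
Flexibility coefficient — unit upward force at B: δ_{BB} = L³/(3EI) = 443.7/EI.
The prop prevents deflection at B: R_B = δ_0/δ_{BB} = 19663/443.7 = 44.32 kip.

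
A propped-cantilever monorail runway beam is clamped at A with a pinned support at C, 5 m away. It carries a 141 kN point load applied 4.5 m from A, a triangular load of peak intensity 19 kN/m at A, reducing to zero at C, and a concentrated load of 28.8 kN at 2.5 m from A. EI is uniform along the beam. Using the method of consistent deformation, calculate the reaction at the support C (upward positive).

Take the reaction at C as the redundant and release it; the primary structure is a cantilever fixed at A.
Primary-structure tip deflection at C by superposition:
  point load 141 at a = 4.5: Pa²(3L − a)/(6EI) = 4997/EI
  triangular load, peak 19 at the fixed end: w₀L⁴/(30EI) = 395.8/EI
  point load 28.8 at a = 2.5: Pa²(3L − a)/(6EI) = 375/EI
  δ_0 = 5768/EI
Flexibility coefficient — unit upward force at C: δ_{CC} = L³/(3EI) = 41.67/EI.
Compatibility at C: δ_0 − R_C·δ_{CC} = 0, so R_C = 5768/41.67 = 138.4 kN.

R_C = 138.4 kN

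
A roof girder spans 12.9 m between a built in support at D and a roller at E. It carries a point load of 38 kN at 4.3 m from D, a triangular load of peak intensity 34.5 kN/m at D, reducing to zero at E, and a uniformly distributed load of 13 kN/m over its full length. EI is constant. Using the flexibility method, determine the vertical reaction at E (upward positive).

Release the roller at E. Primary structure: cantilever fixed at D.
Free-end deflection of the primary structure under the applied loading (downward +):
  point load 38 at a = 4.3: Pa²(3L − a)/(6EI) = 4028/EI
  triangular load, peak 34.5 at the fixed end: w₀L⁴/(30EI) = 31846/EI
  UDL 13: wL⁴/(8EI) = 45000/EI
  δ_0 = 80874/EI
Flexibility coefficient — unit upward force at E: δ_{EE} = L³/(3EI) = 715.6/EI.
Compatibility at E: δ_0 − R_E·δ_{EE} = 0, so R_E = 80874/715.6 = 113 kN.

R_E = 113 kN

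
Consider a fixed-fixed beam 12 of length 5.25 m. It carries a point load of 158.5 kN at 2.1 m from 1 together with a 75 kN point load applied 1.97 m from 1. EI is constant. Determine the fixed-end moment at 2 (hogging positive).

Release both end moments; the primary structure is a simply-supported span 12 with redundants M_1 and M_2.
End rotations of the released simple span under the applied load (×1/EI):
  at 1: point load 158.5 at a = 2.1: Pab(L + b)/(6LEI) = 279.6/EI
  at 2: point load 158.5 at a = 2.1: Pab(L + a)/(6LEI) = 244.6/EI
  at 1: point load 75 at a = 1.97: Pab(L + b)/(6LEI) = 131.2/EI
  at 2: point load 75 at a = 1.97: Pab(L + a)/(6LEI) = 111.1/EI
  θ_10 = 410.8/EI,  θ_20 = 355.7/EI
Flexibility coefficients: a unit moment at one end gives L/(3EI) there and L/(6EI) at the far end, so f₁₁ = f₂₂ = 1.75/EI and f₁₂ = f₂₁ = 0.875/EI.
Compatibility — zero rotation at each built-in end:
  1.75 M_1 + 0.875 M_2 = 410.8
  0.875 M_1 + 1.75 M_2 = 355.7
Solving the pair gives M_1 = 177.5 kN·m and M_2 = 114.5 kN·m (hogging).

M_2 = 114.5 kN·m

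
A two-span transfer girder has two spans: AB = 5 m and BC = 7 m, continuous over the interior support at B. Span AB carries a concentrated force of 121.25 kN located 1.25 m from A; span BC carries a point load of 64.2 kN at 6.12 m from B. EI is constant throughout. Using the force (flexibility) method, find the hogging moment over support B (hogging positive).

Release continuity at B by inserting a hinge; the redundant is the internal moment M_B. The primary structure is two simply-supported spans AB and BC.
End slopes at the hinge B, treating each span as simply supported:
  span AB: point load 121.25 at a = 1.25: Pab(L + a)/(6LEI) = 118.4/EI
  span BC: point load 64.2 at a = 6.12: Pab(L + b)/(6LEI) = 64.87/EI
  relative rotation θ_0 = (118.4 + 64.87)/EI = 183.3/EI
A unit hogging moment at B produces rotation L₁/(3EI) + L₂/(3EI) = 4/EI.
Compatibility: M_B·(L₁+L₂)/(3EI) = θ_0, giving M_B = 45.82 kN·m (hogging).

M_B = 45.82 kN·m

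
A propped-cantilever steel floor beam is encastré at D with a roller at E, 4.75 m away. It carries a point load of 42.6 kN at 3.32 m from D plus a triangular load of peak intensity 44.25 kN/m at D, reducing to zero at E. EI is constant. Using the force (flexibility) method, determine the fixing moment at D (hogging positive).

Choose R_E as the redundant. The primary structure is the cantilever fixed at D.
Primary-structure tip deflection at E by superposition:
  point load 42.6 at a = 3.32: Pa²(3L − a)/(6EI) = 855.4/EI
  triangular load, peak 44.25 at the fixed end: w₀L⁴/(30EI) = 750.9/EI
  δ_0 = 1606/EI
Flexibility coefficient — unit upward force at E: δ_{EE} = L³/(3EI) = 35.72/EI.
Compatibility at E: δ_0 − R_E·δ_{EE} = 0, so R_E = 1606/35.72 = 44.96 kN.
Moment equilibrium about D: M_D = Σ(load moments about D) − R_E·L = 307.8 − 44.96×4.75 = 94.26 kN·m.

M_D = 94.26 kN·m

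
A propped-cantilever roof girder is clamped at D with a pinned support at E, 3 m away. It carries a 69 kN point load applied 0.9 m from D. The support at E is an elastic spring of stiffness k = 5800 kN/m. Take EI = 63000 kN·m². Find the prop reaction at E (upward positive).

Release the roller at E. Primary structure: cantilever fixed at D.
Deflection at E on the released cantilever, summing each load's contribution:
  point load 69 at a = 0.9: Pa²(3L − a)/(6EI) = 75.45/EI
Flexibility coefficient — unit upward force at E: δ_{EE} = L³/(3EI) = 9/EI.
With EI = 63000 kN·m²: δ_0 = 0.001198 m and δ_{EE} = 0.000143 m/kN.
Compatibility — the spring shortens by R_E/k under the reaction it provides: δ_0 − R_E·δ_{EE} = R_E/k. With 1/k = 0.000172 m/kN, R_E = δ_0 / (δ_{EE} + 1/k) = 0.001198 / (0.000143 + 0.000172) = 3.799 kN.

R_E = 3.799 kN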